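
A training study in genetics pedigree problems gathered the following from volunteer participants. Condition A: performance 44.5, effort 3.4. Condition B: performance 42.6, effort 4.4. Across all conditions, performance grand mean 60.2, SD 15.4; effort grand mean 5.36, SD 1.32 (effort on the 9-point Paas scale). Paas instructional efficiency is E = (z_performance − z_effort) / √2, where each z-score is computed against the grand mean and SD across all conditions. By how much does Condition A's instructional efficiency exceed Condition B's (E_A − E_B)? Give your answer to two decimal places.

Condition A: z_P = (44.5 − 60.2)/15.4 = -1.0195; z_E = (3.4 − 5.36)/1.32 = -1.4848; E_A = (-1.0195 − (-1.4848))/√2 = 0.3290.
Condition B: z_P = (42.6 − 60.2)/15.4 = -1.1429; z_E = (4.4 − 5.36)/1.32 = -0.7273; E_B = (-1.1429 − (-0.7273))/√2 = -0.2939.
E_A − E_B = 0.3290 − (-0.2939) = 0.6229 ≈ 0.62.

0.62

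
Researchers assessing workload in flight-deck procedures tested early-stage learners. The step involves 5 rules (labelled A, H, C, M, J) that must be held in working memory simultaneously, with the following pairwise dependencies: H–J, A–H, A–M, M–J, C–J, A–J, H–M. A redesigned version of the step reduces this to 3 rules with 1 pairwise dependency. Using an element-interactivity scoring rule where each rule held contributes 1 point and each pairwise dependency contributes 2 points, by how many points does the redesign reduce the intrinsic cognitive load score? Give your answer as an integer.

14

Original: 5 × 1 + 7 × 2 = 5 + 14 = 19.
Redesigned: 3 × 1 + 1 × 2 = 3 + 2 = 5.
Reduction = 19 − 5 = 14.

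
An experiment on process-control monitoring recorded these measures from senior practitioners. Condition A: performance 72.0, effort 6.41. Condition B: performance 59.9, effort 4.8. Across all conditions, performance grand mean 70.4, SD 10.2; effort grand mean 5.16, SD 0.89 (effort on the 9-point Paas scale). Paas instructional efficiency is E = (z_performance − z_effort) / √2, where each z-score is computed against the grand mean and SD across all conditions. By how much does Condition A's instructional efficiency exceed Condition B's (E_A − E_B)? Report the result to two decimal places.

-0.44

Condition A: z_P = (72.0 − 70.4)/10.2 = 0.1569; z_E = (6.41 − 5.16)/0.89 = 1.4045; E_A = (0.1569 − 1.4045)/√2 = -0.8822.
Condition B: z_P = (59.9 − 70.4)/10.2 = -1.0294; z_E = (4.8 − 5.16)/0.89 = -0.4045; E_B = (-1.0294 − (-0.4045))/√2 = -0.4419.
E_A − E_B = -0.8822 − (-0.4419) = -0.4403 ≈ -0.44.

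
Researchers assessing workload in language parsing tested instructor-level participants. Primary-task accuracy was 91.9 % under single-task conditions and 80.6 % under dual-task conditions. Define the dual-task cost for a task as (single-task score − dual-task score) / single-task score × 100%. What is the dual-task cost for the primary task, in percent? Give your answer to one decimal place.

Cost = (91.9 − 80.6) / 91.9 × 100%
     = 11.3000 / 91.9 × 100% = 12.2960%.
≈ 12.3%.

12.3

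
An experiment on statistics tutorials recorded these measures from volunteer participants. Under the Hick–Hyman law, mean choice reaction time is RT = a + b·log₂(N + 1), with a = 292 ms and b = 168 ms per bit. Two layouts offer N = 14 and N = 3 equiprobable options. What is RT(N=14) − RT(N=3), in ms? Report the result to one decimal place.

320.4

RT(14) = 292 + 168·log₂(15) = 292 + 168·3.9069 = 948.3592 ms.
RT(3) = 292 + 168·log₂(4) = 292 + 168·2.0000 = 628.0000 ms.
Difference = 948.3592 − 628.0000 = 320.3592 ≈ 320.4 ms.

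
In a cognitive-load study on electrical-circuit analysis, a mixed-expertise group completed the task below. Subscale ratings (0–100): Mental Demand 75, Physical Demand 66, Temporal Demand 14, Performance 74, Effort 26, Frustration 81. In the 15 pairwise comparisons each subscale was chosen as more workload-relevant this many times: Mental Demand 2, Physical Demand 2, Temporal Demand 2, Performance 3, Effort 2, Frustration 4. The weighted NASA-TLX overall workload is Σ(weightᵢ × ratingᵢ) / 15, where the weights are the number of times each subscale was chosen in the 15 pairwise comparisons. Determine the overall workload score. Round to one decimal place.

60.5

The tallies are the weights (they sum to 15).
Weighted sum = 2·75 + 2·66 + 2·14 + 3·74 + 2·26 + 4·81
            = 150 + 132 + 28 + 222 + 52 + 324 = 908.
Overall workload = 908 / 15 = 60.5333 ≈ 60.5.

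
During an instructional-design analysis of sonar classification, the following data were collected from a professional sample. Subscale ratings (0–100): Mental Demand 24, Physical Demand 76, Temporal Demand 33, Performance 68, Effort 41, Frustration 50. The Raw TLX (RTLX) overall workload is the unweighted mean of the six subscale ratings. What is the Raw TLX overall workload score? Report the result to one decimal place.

48.7

Sum of ratings = 24 + 76 + 33 + 68 + 41 + 50 = 292.
RTLX = 292 / 6 = 48.6667 ≈ 48.7.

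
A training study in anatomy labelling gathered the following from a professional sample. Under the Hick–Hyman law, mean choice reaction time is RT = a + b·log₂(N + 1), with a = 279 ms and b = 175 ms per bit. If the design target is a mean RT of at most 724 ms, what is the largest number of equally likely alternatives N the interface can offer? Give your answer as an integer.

4

Set 279 + 175·log₂(N + 1) ≤ 724.
log₂(N + 1) ≤ (724 − 279) / 175 = 2.5429.
N + 1 ≤ 2^2.5429 = 5.8276.
N ≤ 4.8276, so the largest integer N is 4.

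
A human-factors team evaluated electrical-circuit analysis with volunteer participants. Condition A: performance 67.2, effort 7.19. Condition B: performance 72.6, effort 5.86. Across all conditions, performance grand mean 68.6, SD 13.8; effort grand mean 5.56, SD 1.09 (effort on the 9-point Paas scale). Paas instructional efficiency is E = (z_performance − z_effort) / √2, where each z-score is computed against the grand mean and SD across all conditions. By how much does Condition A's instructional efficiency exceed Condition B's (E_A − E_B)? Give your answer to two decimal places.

-1.14

Condition A: z_P = (67.2 − 68.6)/13.8 = -0.1014; z_E = (7.19 − 5.56)/1.09 = 1.4954; E_A = (-0.1014 − 1.4954)/√2 = -1.1291.
Condition B: z_P = (72.6 − 68.6)/13.8 = 0.2899; z_E = (5.86 − 5.56)/1.09 = 0.2752; E_B = (0.2899 − 0.2752)/√2 = 0.0104.
E_A − E_B = -1.1291 − 0.0104 = -1.1395 ≈ -1.14.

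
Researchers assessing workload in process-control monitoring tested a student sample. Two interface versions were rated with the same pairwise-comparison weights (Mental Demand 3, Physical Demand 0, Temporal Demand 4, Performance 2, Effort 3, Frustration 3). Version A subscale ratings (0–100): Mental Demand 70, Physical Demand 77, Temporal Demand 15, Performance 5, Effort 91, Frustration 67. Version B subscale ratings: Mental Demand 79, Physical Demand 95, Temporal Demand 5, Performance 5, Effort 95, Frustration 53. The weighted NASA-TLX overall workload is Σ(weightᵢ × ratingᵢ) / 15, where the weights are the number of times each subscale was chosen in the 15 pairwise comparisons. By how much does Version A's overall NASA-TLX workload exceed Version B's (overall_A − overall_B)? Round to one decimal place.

2.9

Version A weighted sum = 3·70 + 0·77 + 4·15 + 2·5 + 3·91 + 3·67 = 210 + 0 + 60 + 10 + 273 + 201 = 754; overall_A = 754/15 = 50.2667.
Version B weighted sum = 3·79 + 0·95 + 4·5 + 2·5 + 3·95 + 3·53 = 237 + 0 + 20 + 10 + 285 + 159 = 711; overall_B = 711/15 = 47.4000.
Difference = 50.2667 − 47.4000 = 2.8667 ≈ 2.9.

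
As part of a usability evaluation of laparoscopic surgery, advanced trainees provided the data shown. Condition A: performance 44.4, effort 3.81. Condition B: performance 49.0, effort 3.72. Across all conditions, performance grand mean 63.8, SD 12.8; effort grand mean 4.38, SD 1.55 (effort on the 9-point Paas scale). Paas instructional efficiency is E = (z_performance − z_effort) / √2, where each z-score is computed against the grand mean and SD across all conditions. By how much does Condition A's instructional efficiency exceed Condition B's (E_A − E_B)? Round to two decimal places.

-0.30

Condition A: z_P = (44.4 − 63.8)/12.8 = -1.5156; z_E = (3.81 − 4.38)/1.55 = -0.3677; E_A = (-1.5156 − (-0.3677))/√2 = -0.8117.
Condition B: z_P = (49.0 − 63.8)/12.8 = -1.1562; z_E = (3.72 − 4.38)/1.55 = -0.4258; E_B = (-1.1562 − (-0.4258))/√2 = -0.5165.
E_A − E_B = -0.8117 − (-0.5165) = -0.2952 ≈ -0.30.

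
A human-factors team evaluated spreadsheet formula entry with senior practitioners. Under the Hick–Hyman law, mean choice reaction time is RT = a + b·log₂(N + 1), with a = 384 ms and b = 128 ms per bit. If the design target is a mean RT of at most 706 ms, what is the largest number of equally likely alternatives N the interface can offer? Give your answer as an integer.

Set 384 + 128·log₂(N + 1) ≤ 706.
log₂(N + 1) ≤ (706 − 384) / 128 = 2.5156.
N + 1 ≤ 2^2.5156 = 5.7184.
N ≤ 4.7184, so the largest integer N is 4.

4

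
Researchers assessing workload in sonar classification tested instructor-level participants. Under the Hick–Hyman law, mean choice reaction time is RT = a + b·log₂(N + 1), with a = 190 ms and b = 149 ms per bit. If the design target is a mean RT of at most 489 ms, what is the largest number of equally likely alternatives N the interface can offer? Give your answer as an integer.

3

Set 190 + 149·log₂(N + 1) ≤ 489.
log₂(N + 1) ≤ (489 − 190) / 149 = 2.0067.
N + 1 ≤ 2^2.0067 = 4.0186.
N ≤ 3.0186, so the largest integer N is 3.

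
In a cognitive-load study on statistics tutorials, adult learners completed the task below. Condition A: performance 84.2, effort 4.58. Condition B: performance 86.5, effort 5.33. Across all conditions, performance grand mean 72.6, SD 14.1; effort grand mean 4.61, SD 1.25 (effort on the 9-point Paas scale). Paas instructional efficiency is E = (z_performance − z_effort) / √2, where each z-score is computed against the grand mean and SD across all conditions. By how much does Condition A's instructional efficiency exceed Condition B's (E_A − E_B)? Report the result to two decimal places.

Condition A: z_P = (84.2 − 72.6)/14.1 = 0.8227; z_E = (4.58 − 4.61)/1.25 = -0.0240; E_A = (0.8227 − (-0.0240))/√2 = 0.5987.
Condition B: z_P = (86.5 − 72.6)/14.1 = 0.9858; z_E = (5.33 − 4.61)/1.25 = 0.5760; E_B = (0.9858 − 0.5760)/√2 = 0.2898.
E_A − E_B = 0.5987 − 0.2898 = 0.3089 ≈ 0.31.

0.31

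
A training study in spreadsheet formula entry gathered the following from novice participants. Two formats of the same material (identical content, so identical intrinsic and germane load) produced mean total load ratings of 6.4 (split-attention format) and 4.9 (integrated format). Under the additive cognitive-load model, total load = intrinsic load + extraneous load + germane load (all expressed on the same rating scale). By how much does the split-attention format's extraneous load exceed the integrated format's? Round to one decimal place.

1.5

Intrinsic and germane load are equal across formats, so the difference in total load equals the difference in extraneous load.
Extraneous-load difference = 6.4 − 4.9 = 1.5.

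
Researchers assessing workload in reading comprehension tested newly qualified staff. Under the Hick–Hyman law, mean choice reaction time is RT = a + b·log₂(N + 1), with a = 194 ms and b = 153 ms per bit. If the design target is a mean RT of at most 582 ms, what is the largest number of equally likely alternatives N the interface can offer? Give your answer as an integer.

4

Set 194 + 153·log₂(N + 1) ≤ 582.
log₂(N + 1) ≤ (582 − 194) / 153 = 2.5359.
N + 1 ≤ 2^2.5359 = 5.7994.
N ≤ 4.7994, so the largest integer N is 4.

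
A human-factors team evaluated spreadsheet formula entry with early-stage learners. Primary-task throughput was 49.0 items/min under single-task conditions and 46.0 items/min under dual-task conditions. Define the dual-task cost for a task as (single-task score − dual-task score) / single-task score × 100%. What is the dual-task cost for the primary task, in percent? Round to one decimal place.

6.1

Cost = (49.0 − 46.0) / 49.0 × 100%
     = 3.0000 / 49.0 × 100% = 6.1224%.
≈ 6.1%.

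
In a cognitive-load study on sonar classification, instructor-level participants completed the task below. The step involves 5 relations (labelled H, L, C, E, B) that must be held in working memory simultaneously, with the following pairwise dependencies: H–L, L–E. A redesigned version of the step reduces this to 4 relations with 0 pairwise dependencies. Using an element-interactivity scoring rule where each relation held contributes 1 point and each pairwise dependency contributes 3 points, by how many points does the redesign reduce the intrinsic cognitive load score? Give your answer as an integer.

7

Original: 5 × 1 + 2 × 3 = 5 + 6 = 11.
Redesigned: 4 × 1 + 0 × 3 = 4 + 0 = 4.
Reduction = 11 − 4 = 7.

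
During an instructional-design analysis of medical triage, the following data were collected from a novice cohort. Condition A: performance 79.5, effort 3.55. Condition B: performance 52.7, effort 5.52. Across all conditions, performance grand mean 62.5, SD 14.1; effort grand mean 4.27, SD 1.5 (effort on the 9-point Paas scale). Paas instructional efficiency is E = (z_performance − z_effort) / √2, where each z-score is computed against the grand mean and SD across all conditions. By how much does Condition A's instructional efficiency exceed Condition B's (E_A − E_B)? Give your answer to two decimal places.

2.27

Condition A: z_P = (79.5 − 62.5)/14.1 = 1.2057; z_E = (3.55 − 4.27)/1.5 = -0.4800; E_A = (1.2057 − (-0.4800))/√2 = 1.1920.
Condition B: z_P = (52.7 − 62.5)/14.1 = -0.6950; z_E = (5.52 − 4.27)/1.5 = 0.8333; E_B = (-0.6950 − 0.8333)/√2 = -1.0807.
E_A − E_B = 1.1920 − (-1.0807) = 2.2727 ≈ 2.27.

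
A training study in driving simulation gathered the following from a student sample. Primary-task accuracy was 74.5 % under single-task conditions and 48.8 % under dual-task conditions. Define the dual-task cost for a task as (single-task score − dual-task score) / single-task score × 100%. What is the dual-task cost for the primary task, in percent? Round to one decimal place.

34.5

Cost = (74.5 − 48.8) / 74.5 × 100%
     = 25.7000 / 74.5 × 100% = 34.4966%.
≈ 34.5%.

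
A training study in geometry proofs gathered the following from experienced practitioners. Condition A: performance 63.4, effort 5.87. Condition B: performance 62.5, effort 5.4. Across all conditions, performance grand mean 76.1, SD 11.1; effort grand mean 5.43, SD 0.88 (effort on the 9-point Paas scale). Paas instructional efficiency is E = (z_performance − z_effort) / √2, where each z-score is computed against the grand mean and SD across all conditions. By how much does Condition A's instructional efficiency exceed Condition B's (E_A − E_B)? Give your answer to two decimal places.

-0.32

Condition A: z_P = (63.4 − 76.1)/11.1 = -1.1441; z_E = (5.87 − 5.43)/0.88 = 0.5000; E_A = (-1.1441 − 0.5000)/√2 = -1.1626.
Condition B: z_P = (62.5 − 76.1)/11.1 = -1.2252; z_E = (5.4 − 5.43)/0.88 = -0.0341; E_B = (-1.2252 − (-0.0341))/√2 = -0.8422.
E_A − E_B = -1.1626 − (-0.8422) = -0.3204 ≈ -0.32.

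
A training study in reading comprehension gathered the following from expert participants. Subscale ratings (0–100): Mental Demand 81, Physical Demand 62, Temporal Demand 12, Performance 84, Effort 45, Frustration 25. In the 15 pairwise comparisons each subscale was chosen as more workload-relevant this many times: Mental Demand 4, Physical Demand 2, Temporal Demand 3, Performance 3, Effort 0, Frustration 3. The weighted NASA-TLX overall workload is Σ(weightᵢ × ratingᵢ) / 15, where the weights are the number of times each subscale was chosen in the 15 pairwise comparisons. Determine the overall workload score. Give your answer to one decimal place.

The tallies are the weights (they sum to 15).
Weighted sum = 4·81 + 2·62 + 3·12 + 3·84 + 0·45 + 3·25
            = 324 + 124 + 36 + 252 + 0 + 75 = 811.
Overall workload = 811 / 15 = 54.0667 ≈ 54.1.

54.1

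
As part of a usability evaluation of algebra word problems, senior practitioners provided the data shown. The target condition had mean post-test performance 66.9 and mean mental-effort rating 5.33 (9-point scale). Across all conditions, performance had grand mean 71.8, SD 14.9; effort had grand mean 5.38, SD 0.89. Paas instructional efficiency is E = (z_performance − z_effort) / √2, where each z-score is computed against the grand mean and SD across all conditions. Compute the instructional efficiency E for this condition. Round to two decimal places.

z_performance = (66.9 − 71.8) / 14.9 = -4.9000 / 14.9 = -0.3289.
z_effort = (5.33 − 5.38) / 0.89 = -0.0500 / 0.89 = -0.0562.
z_P − z_E = -0.3289 − (-0.0562) = -0.2727.
E = -0.2727 / √2 = -0.2727 / 1.41421 = -0.1928 ≈ -0.19.

-0.19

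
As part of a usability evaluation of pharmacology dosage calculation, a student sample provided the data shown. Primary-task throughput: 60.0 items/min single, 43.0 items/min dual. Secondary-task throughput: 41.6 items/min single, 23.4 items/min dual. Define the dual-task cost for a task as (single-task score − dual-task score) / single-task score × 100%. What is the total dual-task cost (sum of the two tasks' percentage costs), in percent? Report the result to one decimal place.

Primary cost = (60.0 − 43.0) / 60.0 × 100% = 28.3333%.
Secondary cost = (41.6 − 23.4) / 41.6 × 100% = 43.7500%.
Total = 28.3333% + 43.7500% = 72.0833% ≈ 72.1%.

72.1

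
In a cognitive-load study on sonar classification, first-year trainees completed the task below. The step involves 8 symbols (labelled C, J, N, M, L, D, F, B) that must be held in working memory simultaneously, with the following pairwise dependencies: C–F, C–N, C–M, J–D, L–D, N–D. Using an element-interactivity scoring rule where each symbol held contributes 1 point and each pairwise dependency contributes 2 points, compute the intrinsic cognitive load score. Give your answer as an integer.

20

Count of symbols held simultaneously: 8.
Count of pairwise dependencies listed: 6.
Element contribution: 8 × 1 = 8.
Interaction contribution: 6 × 2 = 12.
Intrinsic load = 8 + 12 = 20.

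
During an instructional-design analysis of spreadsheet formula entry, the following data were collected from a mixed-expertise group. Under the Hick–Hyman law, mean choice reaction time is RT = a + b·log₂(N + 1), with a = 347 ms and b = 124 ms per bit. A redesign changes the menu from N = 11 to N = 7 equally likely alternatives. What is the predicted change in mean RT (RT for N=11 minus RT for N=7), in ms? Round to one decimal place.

72.5

RT(11) = 347 + 124·log₂(12) = 347 + 124·3.5850 = 791.5400 ms.
RT(7) = 347 + 124·log₂(8) = 347 + 124·3.0000 = 719.0000 ms.
Difference = 791.5400 − 719.0000 = 72.5400 ≈ 72.5 ms.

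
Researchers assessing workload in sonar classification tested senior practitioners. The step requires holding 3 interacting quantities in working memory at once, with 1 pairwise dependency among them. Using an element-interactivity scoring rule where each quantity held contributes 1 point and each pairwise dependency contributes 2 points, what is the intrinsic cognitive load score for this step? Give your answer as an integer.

Element contribution: 3 × 1 = 3.
Interaction contribution: 1 × 2 = 2.
Intrinsic load = 3 + 2 = 5.

5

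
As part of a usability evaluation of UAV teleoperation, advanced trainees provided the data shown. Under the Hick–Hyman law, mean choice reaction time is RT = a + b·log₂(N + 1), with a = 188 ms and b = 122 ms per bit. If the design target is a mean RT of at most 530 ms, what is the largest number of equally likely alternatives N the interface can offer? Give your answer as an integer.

5

Set 188 + 122·log₂(N + 1) ≤ 530.
log₂(N + 1) ≤ (530 − 188) / 122 = 2.8033.
N + 1 ≤ 2^2.8033 = 6.9804.
N ≤ 5.9804, so the largest integer N is 5.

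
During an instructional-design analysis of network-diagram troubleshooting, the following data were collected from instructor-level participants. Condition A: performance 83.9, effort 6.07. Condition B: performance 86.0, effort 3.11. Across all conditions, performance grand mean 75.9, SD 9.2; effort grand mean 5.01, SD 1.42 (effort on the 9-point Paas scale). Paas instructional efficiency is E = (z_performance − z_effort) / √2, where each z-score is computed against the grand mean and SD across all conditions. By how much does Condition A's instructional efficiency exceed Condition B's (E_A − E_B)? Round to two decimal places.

-1.64

Condition A: z_P = (83.9 − 75.9)/9.2 = 0.8696; z_E = (6.07 − 5.01)/1.42 = 0.7465; E_A = (0.8696 − 0.7465)/√2 = 0.0870.
Condition B: z_P = (86.0 − 75.9)/9.2 = 1.0978; z_E = (3.11 − 5.01)/1.42 = -1.3380; E_B = (1.0978 − (-1.3380))/√2 = 1.7224.
E_A − E_B = 0.0870 − 1.7224 = -1.6354 ≈ -1.64.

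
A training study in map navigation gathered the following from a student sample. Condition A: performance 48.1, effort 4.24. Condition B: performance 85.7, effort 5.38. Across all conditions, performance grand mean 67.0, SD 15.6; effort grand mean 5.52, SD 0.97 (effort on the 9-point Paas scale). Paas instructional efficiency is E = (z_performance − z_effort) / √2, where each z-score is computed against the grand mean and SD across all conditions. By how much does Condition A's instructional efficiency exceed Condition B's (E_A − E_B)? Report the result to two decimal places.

Condition A: z_P = (48.1 − 67.0)/15.6 = -1.2115; z_E = (4.24 − 5.52)/0.97 = -1.3196; E_A = (-1.2115 − (-1.3196))/√2 = 0.0764.
Condition B: z_P = (85.7 − 67.0)/15.6 = 1.1987; z_E = (5.38 − 5.52)/0.97 = -0.1443; E_B = (1.1987 − (-0.1443))/√2 = 0.9496.
E_A − E_B = 0.0764 − 0.9496 = -0.8732 ≈ -0.87.

-0.87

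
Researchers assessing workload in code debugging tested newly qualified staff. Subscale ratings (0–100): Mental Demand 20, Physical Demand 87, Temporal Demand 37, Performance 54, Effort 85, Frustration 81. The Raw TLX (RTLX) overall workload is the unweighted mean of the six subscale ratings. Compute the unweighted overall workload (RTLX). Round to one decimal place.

60.7

Sum of ratings = 20 + 87 + 37 + 54 + 85 + 81 = 364.
RTLX = 364 / 6 = 60.6667 ≈ 60.7.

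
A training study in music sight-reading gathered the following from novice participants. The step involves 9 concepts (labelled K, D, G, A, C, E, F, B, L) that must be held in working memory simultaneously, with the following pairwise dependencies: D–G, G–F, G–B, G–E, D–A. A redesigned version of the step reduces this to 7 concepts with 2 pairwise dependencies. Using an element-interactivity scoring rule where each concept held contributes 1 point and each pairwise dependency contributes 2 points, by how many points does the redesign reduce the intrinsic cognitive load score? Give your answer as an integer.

Original: 9 × 1 + 5 × 2 = 9 + 10 = 19.
Redesigned: 7 × 1 + 2 × 2 = 7 + 4 = 11.
Reduction = 19 − 11 = 8.

8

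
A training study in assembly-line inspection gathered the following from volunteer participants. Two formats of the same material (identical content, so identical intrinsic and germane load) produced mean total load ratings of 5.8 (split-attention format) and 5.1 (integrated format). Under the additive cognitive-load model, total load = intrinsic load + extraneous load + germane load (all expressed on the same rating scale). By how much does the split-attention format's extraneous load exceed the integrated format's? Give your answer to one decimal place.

Intrinsic and germane load are equal across formats, so the difference in total load equals the difference in extraneous load.
Extraneous-load difference = 5.8 − 5.1 = 0.7.

0.7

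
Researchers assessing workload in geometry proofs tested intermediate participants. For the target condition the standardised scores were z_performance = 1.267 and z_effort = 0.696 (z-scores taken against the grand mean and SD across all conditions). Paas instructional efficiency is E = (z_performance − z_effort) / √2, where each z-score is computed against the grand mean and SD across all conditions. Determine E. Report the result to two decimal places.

z_P − z_E = 1.267 − 0.696 = 0.5710.
E = 0.5710 / √2 = 0.5710 / 1.41421 = 0.4038 ≈ 0.40.

0.40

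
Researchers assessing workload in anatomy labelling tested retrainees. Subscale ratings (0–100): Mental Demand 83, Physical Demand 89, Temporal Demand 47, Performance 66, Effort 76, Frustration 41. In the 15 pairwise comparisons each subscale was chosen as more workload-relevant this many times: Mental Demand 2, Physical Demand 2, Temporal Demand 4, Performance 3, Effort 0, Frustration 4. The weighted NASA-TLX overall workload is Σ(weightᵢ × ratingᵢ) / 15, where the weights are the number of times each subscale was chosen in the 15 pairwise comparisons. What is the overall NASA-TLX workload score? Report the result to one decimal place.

59.6

The tallies are the weights (they sum to 15).
Weighted sum = 2·83 + 2·89 + 4·47 + 3·66 + 0·76 + 4·41
            = 166 + 178 + 188 + 198 + 0 + 164 = 894.
Overall workload = 894 / 15 = 59.6000 ≈ 59.6.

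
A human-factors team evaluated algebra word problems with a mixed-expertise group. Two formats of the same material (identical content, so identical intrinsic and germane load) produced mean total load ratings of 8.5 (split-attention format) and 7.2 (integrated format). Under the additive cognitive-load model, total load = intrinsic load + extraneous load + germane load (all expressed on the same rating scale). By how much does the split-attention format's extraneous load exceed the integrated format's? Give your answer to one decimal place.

1.3

Intrinsic and germane load are equal across formats, so the difference in total load equals the difference in extraneous load.
Extraneous-load difference = 8.5 − 7.2 = 1.3.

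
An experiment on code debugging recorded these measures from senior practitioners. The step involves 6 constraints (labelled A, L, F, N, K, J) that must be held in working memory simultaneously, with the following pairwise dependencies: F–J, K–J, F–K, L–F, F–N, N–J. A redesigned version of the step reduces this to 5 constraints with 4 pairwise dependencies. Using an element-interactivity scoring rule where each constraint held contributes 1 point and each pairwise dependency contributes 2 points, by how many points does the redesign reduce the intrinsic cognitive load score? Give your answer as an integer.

Original: 6 × 1 + 6 × 2 = 6 + 12 = 18.
Redesigned: 5 × 1 + 4 × 2 = 5 + 8 = 13.
Reduction = 18 − 13 = 5.

5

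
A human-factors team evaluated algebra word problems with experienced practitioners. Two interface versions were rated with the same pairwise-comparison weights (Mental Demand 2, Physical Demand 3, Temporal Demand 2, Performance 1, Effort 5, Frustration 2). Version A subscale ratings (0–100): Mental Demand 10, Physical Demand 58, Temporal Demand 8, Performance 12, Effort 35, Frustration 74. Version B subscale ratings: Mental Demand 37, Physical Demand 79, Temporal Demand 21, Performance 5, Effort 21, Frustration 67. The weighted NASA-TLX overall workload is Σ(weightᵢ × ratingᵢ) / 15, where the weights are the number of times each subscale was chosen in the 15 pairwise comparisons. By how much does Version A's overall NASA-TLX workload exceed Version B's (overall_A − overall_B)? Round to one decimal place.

Version A weighted sum = 2·10 + 3·58 + 2·8 + 1·12 + 5·35 + 2·74 = 20 + 174 + 16 + 12 + 175 + 148 = 545; overall_A = 545/15 = 36.3333.
Version B weighted sum = 2·37 + 3·79 + 2·21 + 1·5 + 5·21 + 2·67 = 74 + 237 + 42 + 5 + 105 + 134 = 597; overall_B = 597/15 = 39.8000.
Difference = 36.3333 − 39.8000 = -3.4667 ≈ -3.5.

-3.5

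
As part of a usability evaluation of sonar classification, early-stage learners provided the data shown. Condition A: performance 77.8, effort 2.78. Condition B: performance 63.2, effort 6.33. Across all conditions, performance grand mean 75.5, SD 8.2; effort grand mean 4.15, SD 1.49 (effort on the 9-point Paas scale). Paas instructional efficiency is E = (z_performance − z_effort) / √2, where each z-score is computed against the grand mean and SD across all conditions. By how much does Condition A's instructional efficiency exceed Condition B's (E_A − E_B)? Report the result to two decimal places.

Condition A: z_P = (77.8 − 75.5)/8.2 = 0.2805; z_E = (2.78 − 4.15)/1.49 = -0.9195; E_A = (0.2805 − (-0.9195))/√2 = 0.8485.
Condition B: z_P = (63.2 − 75.5)/8.2 = -1.5000; z_E = (6.33 − 4.15)/1.49 = 1.4631; E_B = (-1.5000 − 1.4631)/√2 = -2.0952.
E_A − E_B = 0.8485 − (-2.0952) = 2.9437 ≈ 2.94.

2.94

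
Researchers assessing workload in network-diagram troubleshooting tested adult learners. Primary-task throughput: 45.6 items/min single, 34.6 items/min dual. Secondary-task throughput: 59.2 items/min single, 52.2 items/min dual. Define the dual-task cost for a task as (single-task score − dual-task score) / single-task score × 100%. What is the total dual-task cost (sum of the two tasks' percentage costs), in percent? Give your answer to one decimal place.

Primary cost = (45.6 − 34.6) / 45.6 × 100% = 24.1228%.
Secondary cost = (59.2 − 52.2) / 59.2 × 100% = 11.8243%.
Total = 24.1228% + 11.8243% = 35.9471% ≈ 35.9%.

35.9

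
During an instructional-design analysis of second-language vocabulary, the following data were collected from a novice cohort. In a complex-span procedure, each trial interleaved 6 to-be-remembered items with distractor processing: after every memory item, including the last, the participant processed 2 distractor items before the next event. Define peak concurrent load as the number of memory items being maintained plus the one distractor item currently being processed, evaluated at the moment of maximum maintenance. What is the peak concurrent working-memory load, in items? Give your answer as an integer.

Maintenance is greatest during the distractor(s) after memory item 6: all 6 memory items are being held.
One distractor item is concurrently being processed.
Peak concurrent load = 6 + 1 = 7 items.

7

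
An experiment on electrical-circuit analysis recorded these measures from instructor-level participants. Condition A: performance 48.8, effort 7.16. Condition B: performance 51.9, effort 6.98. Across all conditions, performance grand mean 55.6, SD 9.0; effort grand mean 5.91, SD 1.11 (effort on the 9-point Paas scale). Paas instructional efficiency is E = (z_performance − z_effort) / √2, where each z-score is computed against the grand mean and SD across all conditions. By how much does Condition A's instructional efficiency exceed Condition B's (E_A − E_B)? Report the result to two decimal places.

Condition A: z_P = (48.8 − 55.6)/9.0 = -0.7556; z_E = (7.16 − 5.91)/1.11 = 1.1261; E_A = (-0.7556 − 1.1261)/√2 = -1.3306.
Condition B: z_P = (51.9 − 55.6)/9.0 = -0.4111; z_E = (6.98 − 5.91)/1.11 = 0.9640; E_B = (-0.4111 − 0.9640)/√2 = -0.9723.
E_A − E_B = -1.3306 − (-0.9723) = -0.3583 ≈ -0.36.

-0.36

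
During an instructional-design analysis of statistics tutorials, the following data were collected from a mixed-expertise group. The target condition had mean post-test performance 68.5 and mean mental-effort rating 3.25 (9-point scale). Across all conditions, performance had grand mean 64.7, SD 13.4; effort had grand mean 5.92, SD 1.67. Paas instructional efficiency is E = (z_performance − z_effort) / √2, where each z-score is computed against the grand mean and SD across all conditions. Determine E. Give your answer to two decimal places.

z_performance = (68.5 − 64.7) / 13.4 = 3.8000 / 13.4 = 0.2836.
z_effort = (3.25 − 5.92) / 1.67 = -2.6700 / 1.67 = -1.5988.
z_P − z_E = 0.2836 − (-1.5988) = 1.8824.
E = 1.8824 / √2 = 1.8824 / 1.41421 = 1.3311 ≈ 1.33.

1.33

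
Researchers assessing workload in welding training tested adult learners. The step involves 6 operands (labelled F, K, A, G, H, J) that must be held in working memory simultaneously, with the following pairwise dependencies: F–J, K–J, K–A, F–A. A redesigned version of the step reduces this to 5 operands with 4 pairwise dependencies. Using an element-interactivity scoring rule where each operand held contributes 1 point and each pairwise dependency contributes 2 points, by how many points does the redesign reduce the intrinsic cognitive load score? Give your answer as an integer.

1

Original: 6 × 1 + 4 × 2 = 6 + 8 = 14.
Redesigned: 5 × 1 + 4 × 2 = 5 + 8 = 13.
Reduction = 14 − 13 = 1.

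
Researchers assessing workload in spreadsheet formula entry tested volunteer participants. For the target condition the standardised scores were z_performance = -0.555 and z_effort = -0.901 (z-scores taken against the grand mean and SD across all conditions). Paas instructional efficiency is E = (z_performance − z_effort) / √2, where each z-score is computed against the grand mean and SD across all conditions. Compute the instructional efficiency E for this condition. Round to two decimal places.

z_P − z_E = -0.555 − (-0.901) = 0.3460.
E = 0.3460 / √2 = 0.3460 / 1.41421 = 0.2447 ≈ 0.24.

0.24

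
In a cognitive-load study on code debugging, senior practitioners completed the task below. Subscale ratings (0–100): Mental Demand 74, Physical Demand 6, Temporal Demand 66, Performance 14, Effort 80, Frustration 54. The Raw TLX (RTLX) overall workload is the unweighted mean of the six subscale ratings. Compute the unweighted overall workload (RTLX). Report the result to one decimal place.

49.0

Sum of ratings = 74 + 6 + 66 + 14 + 80 + 54 = 294.
RTLX = 294 / 6 = 49.0000 ≈ 49.0.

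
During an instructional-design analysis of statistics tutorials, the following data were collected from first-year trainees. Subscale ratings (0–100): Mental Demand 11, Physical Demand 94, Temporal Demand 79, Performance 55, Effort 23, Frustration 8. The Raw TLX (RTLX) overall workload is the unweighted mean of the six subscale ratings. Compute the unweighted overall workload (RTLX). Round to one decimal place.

45.0

Sum of ratings = 11 + 94 + 79 + 55 + 23 + 8 = 270.
RTLX = 270 / 6 = 45.0000 ≈ 45.0.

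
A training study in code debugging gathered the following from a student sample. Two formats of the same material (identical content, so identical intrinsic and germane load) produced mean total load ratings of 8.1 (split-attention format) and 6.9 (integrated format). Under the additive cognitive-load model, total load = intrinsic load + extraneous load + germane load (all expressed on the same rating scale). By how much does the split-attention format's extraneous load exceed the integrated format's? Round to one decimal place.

1.2

Intrinsic and germane load are equal across formats, so the difference in total load equals the difference in extraneous load.
Extraneous-load difference = 8.1 − 6.9 = 1.2.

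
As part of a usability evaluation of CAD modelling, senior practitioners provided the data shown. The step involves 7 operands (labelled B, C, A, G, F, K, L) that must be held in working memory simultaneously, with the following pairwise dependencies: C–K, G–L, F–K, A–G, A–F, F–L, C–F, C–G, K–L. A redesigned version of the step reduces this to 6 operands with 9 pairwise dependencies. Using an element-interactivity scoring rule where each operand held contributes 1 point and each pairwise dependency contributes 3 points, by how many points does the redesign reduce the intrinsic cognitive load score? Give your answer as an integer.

Original: 7 × 1 + 9 × 3 = 7 + 27 = 34.
Redesigned: 6 × 1 + 9 × 3 = 6 + 27 = 33.
Reduction = 34 − 33 = 1.

1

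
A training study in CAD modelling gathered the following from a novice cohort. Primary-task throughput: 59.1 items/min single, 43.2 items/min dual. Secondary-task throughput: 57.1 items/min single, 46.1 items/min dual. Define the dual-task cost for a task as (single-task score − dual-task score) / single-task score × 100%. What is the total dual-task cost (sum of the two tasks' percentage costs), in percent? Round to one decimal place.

46.2

Primary cost = (59.1 − 43.2) / 59.1 × 100% = 26.9036%.
Secondary cost = (57.1 − 46.1) / 57.1 × 100% = 19.2644%.
Total = 26.9036% + 19.2644% = 46.1680% ≈ 46.2%.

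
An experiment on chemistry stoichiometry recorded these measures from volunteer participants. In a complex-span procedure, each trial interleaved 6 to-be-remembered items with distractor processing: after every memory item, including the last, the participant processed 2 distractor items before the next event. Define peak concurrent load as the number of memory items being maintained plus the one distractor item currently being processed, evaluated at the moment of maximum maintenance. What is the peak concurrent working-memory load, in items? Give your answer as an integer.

Maintenance is greatest during the distractor(s) after memory item 6: all 6 memory items are being held.
One distractor item is concurrently being processed.
Peak concurrent load = 6 + 1 = 7 items.

7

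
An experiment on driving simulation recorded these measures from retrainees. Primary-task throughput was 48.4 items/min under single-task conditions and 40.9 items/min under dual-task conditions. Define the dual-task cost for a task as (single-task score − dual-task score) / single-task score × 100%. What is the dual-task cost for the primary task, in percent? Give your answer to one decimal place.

15.5

Cost = (48.4 − 40.9) / 48.4 × 100%
     = 7.5000 / 48.4 × 100% = 15.4959%.
≈ 15.5%.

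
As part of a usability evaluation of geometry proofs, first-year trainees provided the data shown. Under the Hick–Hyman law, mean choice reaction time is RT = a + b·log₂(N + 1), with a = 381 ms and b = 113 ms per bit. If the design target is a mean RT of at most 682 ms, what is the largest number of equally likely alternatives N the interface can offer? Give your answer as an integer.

5

Set 381 + 113·log₂(N + 1) ≤ 682.
log₂(N + 1) ≤ (682 − 381) / 113 = 2.6637.
N + 1 ≤ 2^2.6637 = 6.3366.
N ≤ 5.3366, so the largest integer N is 5.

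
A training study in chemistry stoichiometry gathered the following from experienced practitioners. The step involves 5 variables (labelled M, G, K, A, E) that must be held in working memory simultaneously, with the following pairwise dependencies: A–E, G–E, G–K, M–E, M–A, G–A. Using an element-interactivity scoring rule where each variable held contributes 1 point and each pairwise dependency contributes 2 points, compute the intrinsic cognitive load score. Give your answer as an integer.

Count of variables held simultaneously: 5.
Count of pairwise dependencies listed: 6.
Element contribution: 5 × 1 = 5.
Interaction contribution: 6 × 2 = 12.
Intrinsic load = 5 + 12 = 17.

17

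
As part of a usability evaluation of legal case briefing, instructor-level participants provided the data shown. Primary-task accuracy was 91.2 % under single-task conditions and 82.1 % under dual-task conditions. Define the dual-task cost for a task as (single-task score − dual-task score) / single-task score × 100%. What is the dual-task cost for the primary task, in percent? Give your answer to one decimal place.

10.0

Cost = (91.2 − 82.1) / 91.2 × 100%
     = 9.1000 / 91.2 × 100% = 9.9781%.
≈ 10.0%.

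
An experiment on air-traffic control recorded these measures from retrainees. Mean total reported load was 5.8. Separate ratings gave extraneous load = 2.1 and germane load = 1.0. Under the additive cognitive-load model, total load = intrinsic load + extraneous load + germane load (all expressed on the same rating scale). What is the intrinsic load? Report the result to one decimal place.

intrinsic load = total − extraneous − germane
             = 5.8 − 2.1 − 1.0 = 2.7.

2.7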